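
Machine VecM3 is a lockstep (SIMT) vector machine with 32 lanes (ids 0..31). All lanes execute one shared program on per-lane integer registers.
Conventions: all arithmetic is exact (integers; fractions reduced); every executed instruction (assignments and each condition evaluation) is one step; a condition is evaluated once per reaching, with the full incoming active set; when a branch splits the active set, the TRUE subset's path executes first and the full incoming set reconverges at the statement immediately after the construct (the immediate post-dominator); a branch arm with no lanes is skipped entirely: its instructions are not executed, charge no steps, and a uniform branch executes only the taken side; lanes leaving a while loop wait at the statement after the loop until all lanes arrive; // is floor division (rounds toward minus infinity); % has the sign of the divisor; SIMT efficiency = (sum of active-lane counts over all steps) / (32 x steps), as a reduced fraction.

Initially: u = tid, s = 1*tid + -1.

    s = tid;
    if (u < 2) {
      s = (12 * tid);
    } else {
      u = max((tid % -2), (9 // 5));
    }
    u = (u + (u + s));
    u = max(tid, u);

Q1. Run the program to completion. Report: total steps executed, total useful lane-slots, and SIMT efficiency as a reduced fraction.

Answer: 6 steps, 160 useful, 5/6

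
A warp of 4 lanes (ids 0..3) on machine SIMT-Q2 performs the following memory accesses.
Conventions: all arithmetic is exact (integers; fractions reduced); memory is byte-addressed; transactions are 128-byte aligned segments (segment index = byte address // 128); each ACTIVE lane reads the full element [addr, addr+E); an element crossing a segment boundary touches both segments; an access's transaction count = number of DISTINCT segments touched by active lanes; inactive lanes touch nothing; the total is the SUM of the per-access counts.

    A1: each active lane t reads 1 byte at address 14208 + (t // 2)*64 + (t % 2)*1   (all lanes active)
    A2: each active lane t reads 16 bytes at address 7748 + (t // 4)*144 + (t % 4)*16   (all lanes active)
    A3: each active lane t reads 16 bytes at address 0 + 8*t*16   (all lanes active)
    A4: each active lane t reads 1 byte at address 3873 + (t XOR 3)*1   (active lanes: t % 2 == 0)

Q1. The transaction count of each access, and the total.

A1: 1 transaction
A2: 2 transactions
A3: 4 transactions
A4: 1 transaction

Answer: 1,2,4,1; total 8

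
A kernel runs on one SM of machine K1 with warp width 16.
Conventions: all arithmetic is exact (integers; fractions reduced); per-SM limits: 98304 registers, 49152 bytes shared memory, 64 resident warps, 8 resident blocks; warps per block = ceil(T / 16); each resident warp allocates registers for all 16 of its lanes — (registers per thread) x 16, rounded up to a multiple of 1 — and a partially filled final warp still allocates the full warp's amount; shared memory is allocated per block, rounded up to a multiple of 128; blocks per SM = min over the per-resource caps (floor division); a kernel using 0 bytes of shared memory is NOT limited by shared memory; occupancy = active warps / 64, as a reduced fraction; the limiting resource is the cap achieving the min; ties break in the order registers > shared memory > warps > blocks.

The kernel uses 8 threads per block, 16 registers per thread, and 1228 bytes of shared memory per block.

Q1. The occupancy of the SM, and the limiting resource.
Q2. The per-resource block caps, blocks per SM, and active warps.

Answer: occupancy 1/8, limited by blocks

registers: 384 blocks
shared memory: 38 blocks
warps: 64 blocks
blocks: 8 blocks

Answer: 8 blocks, 8 active warps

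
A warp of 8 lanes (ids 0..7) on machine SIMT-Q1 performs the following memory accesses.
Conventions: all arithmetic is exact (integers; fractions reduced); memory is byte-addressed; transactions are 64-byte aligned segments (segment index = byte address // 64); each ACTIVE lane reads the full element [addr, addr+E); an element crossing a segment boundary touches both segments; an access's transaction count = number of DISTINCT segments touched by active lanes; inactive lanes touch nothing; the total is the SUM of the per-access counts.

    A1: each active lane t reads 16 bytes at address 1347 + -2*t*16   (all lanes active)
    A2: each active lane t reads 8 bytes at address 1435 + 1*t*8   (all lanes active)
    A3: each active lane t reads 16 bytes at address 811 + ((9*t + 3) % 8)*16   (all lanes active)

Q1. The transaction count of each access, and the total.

A1: 5 transactions
A2: 2 transactions
A3: 3 transactions

Answer: 5,2,3; total 10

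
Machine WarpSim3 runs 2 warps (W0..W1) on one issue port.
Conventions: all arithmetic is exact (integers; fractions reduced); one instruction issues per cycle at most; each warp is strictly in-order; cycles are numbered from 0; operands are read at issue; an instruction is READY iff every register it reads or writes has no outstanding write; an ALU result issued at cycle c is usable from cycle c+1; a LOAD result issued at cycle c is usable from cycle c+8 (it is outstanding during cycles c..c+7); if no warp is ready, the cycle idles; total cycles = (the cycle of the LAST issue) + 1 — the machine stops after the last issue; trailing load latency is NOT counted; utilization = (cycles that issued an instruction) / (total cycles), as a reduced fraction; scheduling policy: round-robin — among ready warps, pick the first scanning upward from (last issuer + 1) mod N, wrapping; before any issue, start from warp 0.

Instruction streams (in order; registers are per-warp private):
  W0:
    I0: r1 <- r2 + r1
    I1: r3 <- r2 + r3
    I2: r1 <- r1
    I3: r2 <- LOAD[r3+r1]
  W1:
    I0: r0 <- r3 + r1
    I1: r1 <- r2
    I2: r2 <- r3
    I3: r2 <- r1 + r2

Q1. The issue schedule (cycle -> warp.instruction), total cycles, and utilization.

cycle 0: W0.I0
cycle 1: W1.I0
cycle 2: W0.I1
cycle 3: W1.I1
cycle 4: W0.I2
cycle 5: W1.I2
cycle 6: W0.I3
cycle 7: W1.I3

Answer: 8 cycles, utilization 1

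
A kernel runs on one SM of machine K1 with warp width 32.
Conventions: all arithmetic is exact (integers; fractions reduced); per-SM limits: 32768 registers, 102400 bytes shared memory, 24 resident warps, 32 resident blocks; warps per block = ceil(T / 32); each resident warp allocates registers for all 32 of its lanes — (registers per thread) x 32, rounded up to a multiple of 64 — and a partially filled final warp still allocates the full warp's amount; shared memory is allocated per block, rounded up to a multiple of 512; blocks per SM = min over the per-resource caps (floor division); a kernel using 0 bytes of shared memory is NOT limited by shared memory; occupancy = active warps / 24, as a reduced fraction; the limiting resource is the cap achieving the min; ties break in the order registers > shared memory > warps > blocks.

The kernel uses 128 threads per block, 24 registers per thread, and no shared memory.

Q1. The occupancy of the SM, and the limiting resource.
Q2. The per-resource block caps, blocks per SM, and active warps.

Answer: occupancy 1, limited by warps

registers: 10 blocks
shared memory: no limit (kernel uses none)
warps: 6 blocks
blocks: 32 blocks

Answer: 6 blocks, 24 active warps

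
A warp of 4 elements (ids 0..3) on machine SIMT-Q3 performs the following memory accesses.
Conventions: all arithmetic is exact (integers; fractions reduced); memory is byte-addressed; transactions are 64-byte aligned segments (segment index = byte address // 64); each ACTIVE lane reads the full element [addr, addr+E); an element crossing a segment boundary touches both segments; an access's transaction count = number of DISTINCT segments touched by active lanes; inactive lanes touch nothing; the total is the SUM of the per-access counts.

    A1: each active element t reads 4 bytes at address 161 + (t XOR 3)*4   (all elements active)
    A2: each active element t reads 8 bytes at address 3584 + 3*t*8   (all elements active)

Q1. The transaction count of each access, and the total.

A1: 1 transaction
A2: 2 transactions

Answer: 1,2; total 3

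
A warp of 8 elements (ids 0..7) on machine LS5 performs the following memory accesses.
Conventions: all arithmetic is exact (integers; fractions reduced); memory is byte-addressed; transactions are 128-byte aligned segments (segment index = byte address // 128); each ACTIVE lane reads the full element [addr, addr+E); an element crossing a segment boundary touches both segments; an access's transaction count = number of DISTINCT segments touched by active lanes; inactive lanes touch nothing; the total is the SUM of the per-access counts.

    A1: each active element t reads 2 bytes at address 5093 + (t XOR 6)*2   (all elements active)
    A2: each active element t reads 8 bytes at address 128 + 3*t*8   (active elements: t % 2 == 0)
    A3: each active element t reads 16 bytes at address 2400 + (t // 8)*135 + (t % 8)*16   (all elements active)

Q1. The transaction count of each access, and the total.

A1: 1 transaction
A2: 2 transactions
A3: 2 transactions

Answer: 1,2,2; total 5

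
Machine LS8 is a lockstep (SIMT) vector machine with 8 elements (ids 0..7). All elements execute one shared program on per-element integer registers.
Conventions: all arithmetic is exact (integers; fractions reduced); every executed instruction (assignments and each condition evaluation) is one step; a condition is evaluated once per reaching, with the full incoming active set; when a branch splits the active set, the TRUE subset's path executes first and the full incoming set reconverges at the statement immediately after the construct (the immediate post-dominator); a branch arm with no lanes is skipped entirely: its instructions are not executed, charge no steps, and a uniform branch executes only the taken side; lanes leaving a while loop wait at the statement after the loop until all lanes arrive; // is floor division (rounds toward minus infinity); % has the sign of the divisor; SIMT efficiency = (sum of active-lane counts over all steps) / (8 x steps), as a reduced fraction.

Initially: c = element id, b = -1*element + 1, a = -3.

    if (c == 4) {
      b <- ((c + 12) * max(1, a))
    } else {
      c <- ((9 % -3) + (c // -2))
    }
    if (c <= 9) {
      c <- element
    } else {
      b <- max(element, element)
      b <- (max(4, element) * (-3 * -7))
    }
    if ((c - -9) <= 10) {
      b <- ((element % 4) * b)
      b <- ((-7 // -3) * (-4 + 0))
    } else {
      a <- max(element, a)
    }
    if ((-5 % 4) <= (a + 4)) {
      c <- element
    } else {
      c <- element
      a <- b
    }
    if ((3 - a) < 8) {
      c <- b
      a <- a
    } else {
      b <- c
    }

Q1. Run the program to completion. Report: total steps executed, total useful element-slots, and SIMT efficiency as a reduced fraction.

Answer: 17 steps, 90 useful, 45/68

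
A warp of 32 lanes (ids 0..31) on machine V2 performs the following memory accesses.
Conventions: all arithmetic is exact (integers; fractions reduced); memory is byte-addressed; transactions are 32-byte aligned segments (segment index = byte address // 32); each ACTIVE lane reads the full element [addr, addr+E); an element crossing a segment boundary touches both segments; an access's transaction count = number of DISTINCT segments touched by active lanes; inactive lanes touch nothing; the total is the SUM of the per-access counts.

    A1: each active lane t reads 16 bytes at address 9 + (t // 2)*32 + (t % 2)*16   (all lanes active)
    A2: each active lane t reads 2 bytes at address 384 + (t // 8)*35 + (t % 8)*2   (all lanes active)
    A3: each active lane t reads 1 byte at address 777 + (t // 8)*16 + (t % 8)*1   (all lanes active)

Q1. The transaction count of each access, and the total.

A1: 17 transactions
A2: 4 transactions
A3: 3 transactions

Answer: 17,4,3; total 24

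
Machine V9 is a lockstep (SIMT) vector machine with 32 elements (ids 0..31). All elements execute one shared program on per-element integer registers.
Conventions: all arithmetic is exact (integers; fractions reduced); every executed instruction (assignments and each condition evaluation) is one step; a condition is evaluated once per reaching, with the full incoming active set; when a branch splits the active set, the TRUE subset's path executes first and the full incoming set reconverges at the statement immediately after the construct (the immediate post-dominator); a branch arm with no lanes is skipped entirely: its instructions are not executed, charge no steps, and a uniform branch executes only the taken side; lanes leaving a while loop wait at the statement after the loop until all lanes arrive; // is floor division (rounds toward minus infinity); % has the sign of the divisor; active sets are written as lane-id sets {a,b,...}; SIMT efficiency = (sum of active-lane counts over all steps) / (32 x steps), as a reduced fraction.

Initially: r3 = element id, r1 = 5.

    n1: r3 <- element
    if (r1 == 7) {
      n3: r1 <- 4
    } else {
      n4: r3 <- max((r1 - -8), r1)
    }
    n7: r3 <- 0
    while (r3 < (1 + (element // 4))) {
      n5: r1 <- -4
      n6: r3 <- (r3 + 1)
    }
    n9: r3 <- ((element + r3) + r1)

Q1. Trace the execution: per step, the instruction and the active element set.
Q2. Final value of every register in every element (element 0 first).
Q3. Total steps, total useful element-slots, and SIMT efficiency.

step 0: r3 <- element                {0,1,2,3,4,5,6,7,8,9,10,11,12,13,14,15,16,17,18,19,20,21,22,23,24,25,26,27,28,29,30,31}
step 1: eval (r1 == 7)               {0,1,2,3,4,5,6,7,8,9,10,11,12,13,14,15,16,17,18,19,20,21,22,23,24,25,26,27,28,29,30,31}
step 2: r3 <- max((r1 - -8), r1)     {0,1,2,3,4,5,6,7,8,9,10,11,12,13,14,15,16,17,18,19,20,21,22,23,24,25,26,27,28,29,30,31}
step 3: r3 <- 0                      {0,1,2,3,4,5,6,7,8,9,10,11,12,13,14,15,16,17,18,19,20,21,22,23,24,25,26,27,28,29,30,31}
step 4: eval (r3 < (1 + (element // 4))) {0,1,2,3,4,5,6,7,8,9,10,11,12,13,14,15,16,17,18,19,20,21,22,23,24,25,26,27,28,29,30,31}
step 5: r1 <- -4                     {0,1,2,3,4,5,6,7,8,9,10,11,12,13,14,15,16,17,18,19,20,21,22,23,24,25,26,27,28,29,30,31}
step 6: r3 <- (r3 + 1)               {0,1,2,3,4,5,6,7,8,9,10,11,12,13,14,15,16,17,18,19,20,21,22,23,24,25,26,27,28,29,30,31}
step 7: eval (r3 < (1 + (element // 4))) {0,1,2,3,4,5,6,7,8,9,10,11,12,13,14,15,16,17,18,19,20,21,22,23,24,25,26,27,28,29,30,31}
step 8: r1 <- -4                     {4,5,6,7,8,9,10,11,12,13,14,15,16,17,18,19,20,21,22,23,24,25,26,27,28,29,30,31}
step 9: r3 <- (r3 + 1)               {4,5,6,7,8,9,10,11,12,13,14,15,16,17,18,19,20,21,22,23,24,25,26,27,28,29,30,31}
step 10: eval (r3 < (1 + (element // 4))) {4,5,6,7,8,9,10,11,12,13,14,15,16,17,18,19,20,21,22,23,24,25,26,27,28,29,30,31}
step 11: r1 <- -4                     {8,9,10,11,12,13,14,15,16,17,18,19,20,21,22,23,24,25,26,27,28,29,30,31}
step 12: r3 <- (r3 + 1)               {8,9,10,11,12,13,14,15,16,17,18,19,20,21,22,23,24,25,26,27,28,29,30,31}
step 13: eval (r3 < (1 + (element // 4))) {8,9,10,11,12,13,14,15,16,17,18,19,20,21,22,23,24,25,26,27,28,29,30,31}
step 14: r1 <- -4                     {12,13,14,15,16,17,18,19,20,21,22,23,24,25,26,27,28,29,30,31}
step 15: r3 <- (r3 + 1)               {12,13,14,15,16,17,18,19,20,21,22,23,24,25,26,27,28,29,30,31}
step 16: eval (r3 < (1 + (element // 4))) {12,13,14,15,16,17,18,19,20,21,22,23,24,25,26,27,28,29,30,31}
step 17: r1 <- -4                     {16,17,18,19,20,21,22,23,24,25,26,27,28,29,30,31}
step 18: r3 <- (r3 + 1)               {16,17,18,19,20,21,22,23,24,25,26,27,28,29,30,31}
step 19: eval (r3 < (1 + (element // 4))) {16,17,18,19,20,21,22,23,24,25,26,27,28,29,30,31}
step 20: r1 <- -4                     {20,21,22,23,24,25,26,27,28,29,30,31}
step 21: r3 <- (r3 + 1)               {20,21,22,23,24,25,26,27,28,29,30,31}
step 22: eval (r3 < (1 + (element // 4))) {20,21,22,23,24,25,26,27,28,29,30,31}
step 23: r1 <- -4                     {24,25,26,27,28,29,30,31}
step 24: r3 <- (r3 + 1)               {24,25,26,27,28,29,30,31}
step 25: eval (r3 < (1 + (element // 4))) {24,25,26,27,28,29,30,31}
step 26: r1 <- -4                     {28,29,30,31}
step 27: r3 <- (r3 + 1)               {28,29,30,31}
step 28: eval (r3 < (1 + (element // 4))) {28,29,30,31}
step 29: r3 <- ((element + r3) + r1)  {0,1,2,3,4,5,6,7,8,9,10,11,12,13,14,15,16,17,18,19,20,21,22,23,24,25,26,27,28,29,30,31}

Answer: 30 steps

r3: -3,-2,-1,0,2,3,4,5,7,8,9,10,12,13,14,15,17,18,19,20,22,23,24,25,27,28,29,30,32,33,34,35
r1: -4,-4,-4,-4,-4,-4,-4,-4,-4,-4,-4,-4,-4,-4,-4,-4,-4,-4,-4,-4,-4,-4,-4,-4,-4,-4,-4,-4,-4,-4,-4,-4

steps = 30; useful = 624; efficiency = 624/960 = 13/20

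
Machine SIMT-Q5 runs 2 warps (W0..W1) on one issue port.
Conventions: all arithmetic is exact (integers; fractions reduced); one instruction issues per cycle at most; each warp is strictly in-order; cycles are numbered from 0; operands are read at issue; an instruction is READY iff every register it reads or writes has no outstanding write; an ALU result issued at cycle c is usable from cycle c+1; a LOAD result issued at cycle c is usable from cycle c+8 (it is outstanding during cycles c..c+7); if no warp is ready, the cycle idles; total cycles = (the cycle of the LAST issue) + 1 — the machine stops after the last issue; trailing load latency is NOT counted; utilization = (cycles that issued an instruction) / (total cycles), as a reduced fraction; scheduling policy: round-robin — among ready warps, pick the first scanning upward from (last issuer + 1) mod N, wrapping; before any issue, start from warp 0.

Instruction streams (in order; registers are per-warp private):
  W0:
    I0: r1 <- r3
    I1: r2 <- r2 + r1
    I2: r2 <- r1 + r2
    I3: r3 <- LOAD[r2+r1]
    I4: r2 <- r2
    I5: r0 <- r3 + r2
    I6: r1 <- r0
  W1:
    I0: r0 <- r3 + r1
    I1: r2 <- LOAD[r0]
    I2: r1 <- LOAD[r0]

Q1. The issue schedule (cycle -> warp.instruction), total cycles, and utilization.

cycle 0: W0.I0
cycle 1: W1.I0
cycle 2: W0.I1
cycle 3: W1.I1
cycle 4: W0.I2
cycle 5: W1.I2
cycle 6: W0.I3
cycle 7: W0.I4
cycle 8: idle
cycle 9: idle
cycle 10: idle
cycle 11: idle
cycle 12: idle
cycle 13: idle
cycle 14: W0.I5
cycle 15: W0.I6

Answer: 16 cycles, utilization 5/8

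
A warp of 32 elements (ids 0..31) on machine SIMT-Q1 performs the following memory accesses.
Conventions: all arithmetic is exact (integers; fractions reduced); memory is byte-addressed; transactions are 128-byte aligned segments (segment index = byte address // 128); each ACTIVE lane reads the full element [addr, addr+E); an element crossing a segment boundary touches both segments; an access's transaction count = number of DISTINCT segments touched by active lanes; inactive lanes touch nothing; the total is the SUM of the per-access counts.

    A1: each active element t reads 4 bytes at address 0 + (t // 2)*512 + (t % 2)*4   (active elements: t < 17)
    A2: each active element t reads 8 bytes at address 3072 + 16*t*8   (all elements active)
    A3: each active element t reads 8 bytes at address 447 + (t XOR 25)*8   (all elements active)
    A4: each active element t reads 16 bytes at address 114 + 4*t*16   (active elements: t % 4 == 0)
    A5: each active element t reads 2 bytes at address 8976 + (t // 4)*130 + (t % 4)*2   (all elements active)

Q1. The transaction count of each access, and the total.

A1: 9 transactions
A2: 32 transactions
A3: 3 transactions
A4: 16 transactions
A5: 8 transactions

Answer: 9,32,3,16,8; total 68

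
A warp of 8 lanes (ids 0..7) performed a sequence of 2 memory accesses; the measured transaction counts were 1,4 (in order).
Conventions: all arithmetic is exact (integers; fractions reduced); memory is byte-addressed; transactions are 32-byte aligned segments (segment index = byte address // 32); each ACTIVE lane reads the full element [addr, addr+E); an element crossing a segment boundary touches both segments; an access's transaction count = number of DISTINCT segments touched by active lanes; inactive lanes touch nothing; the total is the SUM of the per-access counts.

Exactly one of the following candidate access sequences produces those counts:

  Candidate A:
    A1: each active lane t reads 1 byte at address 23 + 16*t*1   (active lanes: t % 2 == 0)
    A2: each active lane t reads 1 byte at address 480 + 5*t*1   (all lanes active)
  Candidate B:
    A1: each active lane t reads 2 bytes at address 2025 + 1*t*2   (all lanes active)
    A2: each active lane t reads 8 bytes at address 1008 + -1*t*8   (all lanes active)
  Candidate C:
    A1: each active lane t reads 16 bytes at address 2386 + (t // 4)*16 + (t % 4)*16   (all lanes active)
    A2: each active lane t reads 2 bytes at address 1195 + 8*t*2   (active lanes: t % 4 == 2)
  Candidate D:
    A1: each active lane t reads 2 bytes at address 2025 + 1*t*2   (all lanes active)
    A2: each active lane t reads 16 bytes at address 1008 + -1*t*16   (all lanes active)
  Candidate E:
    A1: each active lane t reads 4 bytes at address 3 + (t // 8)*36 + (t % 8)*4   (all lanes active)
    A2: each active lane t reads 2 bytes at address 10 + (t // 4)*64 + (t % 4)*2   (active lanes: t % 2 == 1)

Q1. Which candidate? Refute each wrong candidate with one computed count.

A: A1 gives 4 transactions, not 1
B: A2 gives 3 transactions, not 4
C: A1 gives 4 transactions, not 1
E: A1 gives 2 transactions, not 1
D: all counts match (1,4)

Answer: D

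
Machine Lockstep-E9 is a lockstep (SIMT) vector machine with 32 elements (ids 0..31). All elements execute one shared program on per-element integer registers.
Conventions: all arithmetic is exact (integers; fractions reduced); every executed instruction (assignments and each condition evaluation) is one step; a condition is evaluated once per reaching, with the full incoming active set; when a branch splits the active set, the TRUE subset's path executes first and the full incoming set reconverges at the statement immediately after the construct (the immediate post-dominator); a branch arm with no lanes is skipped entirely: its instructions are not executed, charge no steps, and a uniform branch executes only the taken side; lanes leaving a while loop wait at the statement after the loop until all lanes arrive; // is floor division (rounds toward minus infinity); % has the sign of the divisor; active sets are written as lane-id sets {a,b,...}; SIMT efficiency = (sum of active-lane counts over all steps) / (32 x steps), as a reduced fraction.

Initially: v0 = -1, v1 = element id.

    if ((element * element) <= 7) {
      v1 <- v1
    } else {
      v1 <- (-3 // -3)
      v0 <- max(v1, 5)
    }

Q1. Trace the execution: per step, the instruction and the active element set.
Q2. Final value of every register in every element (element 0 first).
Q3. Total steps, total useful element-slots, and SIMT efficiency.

step 0: eval ((element * element) <= 7) {0,1,2,3,4,5,6,7,8,9,10,11,12,13,14,15,16,17,18,19,20,21,22,23,24,25,26,27,28,29,30,31}
step 1: v1 <- v1                     {0,1,2}
step 2: v1 <- (-3 // -3)             {3,4,5,6,7,8,9,10,11,12,13,14,15,16,17,18,19,20,21,22,23,24,25,26,27,28,29,30,31}
step 3: v0 <- max(v1, 5)             {3,4,5,6,7,8,9,10,11,12,13,14,15,16,17,18,19,20,21,22,23,24,25,26,27,28,29,30,31}

Answer: 4 steps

v0: -1,-1,-1,5,5,5,5,5,5,5,5,5,5,5,5,5,5,5,5,5,5,5,5,5,5,5,5,5,5,5,5,5
v1: 0,1,2,1,1,1,1,1,1,1,1,1,1,1,1,1,1,1,1,1,1,1,1,1,1,1,1,1,1,1,1,1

steps = 4; useful = 93; efficiency = 93/128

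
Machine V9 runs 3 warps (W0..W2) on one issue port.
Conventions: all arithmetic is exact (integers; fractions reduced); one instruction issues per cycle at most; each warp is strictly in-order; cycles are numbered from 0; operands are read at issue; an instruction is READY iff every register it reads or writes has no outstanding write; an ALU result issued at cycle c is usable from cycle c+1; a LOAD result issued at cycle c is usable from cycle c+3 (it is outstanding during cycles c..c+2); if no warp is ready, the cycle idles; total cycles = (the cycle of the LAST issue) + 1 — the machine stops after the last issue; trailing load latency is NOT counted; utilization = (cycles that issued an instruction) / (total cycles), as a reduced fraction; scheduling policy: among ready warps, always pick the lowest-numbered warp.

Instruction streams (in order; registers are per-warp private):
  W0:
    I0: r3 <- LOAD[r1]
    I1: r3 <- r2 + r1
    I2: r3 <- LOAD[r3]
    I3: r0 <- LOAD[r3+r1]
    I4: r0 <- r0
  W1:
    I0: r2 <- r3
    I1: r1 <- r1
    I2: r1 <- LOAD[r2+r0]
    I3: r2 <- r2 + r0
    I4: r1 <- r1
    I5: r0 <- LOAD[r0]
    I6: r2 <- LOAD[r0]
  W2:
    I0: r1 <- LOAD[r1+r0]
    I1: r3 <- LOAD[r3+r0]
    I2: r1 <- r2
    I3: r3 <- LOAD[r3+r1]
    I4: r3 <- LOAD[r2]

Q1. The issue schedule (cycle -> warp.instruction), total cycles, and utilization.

cycle 0: W0.I0
cycle 1: W1.I0
cycle 2: W1.I1
cycle 3: W0.I1
cycle 4: W0.I2
cycle 5: W1.I2
cycle 6: W1.I3
cycle 7: W0.I3
cycle 8: W1.I4
cycle 9: W1.I5
cycle 10: W0.I4
cycle 11: W2.I0
cycle 12: W1.I6
cycle 13: W2.I1
cycle 14: W2.I2
cycle 15: idle
cycle 16: W2.I3
cycle 17: idle
cycle 18: idle
cycle 19: W2.I4

Answer: 20 cycles, utilization 17/20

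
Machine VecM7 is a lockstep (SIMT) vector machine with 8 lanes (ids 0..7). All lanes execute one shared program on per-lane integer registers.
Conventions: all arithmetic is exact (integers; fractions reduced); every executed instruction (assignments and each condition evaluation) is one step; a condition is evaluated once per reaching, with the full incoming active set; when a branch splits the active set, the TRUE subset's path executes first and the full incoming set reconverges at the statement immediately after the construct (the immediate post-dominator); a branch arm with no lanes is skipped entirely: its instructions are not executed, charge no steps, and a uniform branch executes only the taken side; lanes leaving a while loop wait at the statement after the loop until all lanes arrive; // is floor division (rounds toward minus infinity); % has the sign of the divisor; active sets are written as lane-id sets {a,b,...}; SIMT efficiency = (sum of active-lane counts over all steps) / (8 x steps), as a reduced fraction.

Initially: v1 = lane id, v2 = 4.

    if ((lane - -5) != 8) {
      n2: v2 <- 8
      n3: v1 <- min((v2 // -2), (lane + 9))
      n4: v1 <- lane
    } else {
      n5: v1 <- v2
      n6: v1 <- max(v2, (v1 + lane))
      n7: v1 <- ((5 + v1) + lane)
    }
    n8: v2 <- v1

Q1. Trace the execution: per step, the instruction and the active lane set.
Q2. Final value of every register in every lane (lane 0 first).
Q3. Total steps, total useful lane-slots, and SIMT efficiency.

step 0: eval ((lane - -5) != 8)      {0,1,2,3,4,5,6,7}
step 1: v2 <- 8                      {0,1,2,4,5,6,7}
step 2: v1 <- min((v2 // -2), (lane + 9)) {0,1,2,4,5,6,7}
step 3: v1 <- lane                   {0,1,2,4,5,6,7}
step 4: v1 <- v2                     {3}
step 5: v1 <- max(v2, (v1 + lane))   {3}
step 6: v1 <- ((5 + v1) + lane)      {3}
step 7: v2 <- v1                     {0,1,2,3,4,5,6,7}

Answer: 8 steps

v1: 0,1,2,15,4,5,6,7
v2: 0,1,2,15,4,5,6,7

steps = 8; useful = 40; efficiency = 40/64 = 5/8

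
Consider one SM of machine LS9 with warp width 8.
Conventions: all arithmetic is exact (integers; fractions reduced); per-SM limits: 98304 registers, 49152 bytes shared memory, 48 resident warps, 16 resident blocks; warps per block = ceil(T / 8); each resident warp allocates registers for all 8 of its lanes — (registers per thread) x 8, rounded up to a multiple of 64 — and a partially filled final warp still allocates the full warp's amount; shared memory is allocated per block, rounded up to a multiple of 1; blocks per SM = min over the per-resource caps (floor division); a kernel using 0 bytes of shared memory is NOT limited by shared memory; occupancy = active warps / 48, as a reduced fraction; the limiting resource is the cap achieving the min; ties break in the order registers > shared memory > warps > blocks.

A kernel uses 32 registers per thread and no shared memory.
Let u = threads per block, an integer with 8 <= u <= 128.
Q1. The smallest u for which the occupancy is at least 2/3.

Answer: u = 9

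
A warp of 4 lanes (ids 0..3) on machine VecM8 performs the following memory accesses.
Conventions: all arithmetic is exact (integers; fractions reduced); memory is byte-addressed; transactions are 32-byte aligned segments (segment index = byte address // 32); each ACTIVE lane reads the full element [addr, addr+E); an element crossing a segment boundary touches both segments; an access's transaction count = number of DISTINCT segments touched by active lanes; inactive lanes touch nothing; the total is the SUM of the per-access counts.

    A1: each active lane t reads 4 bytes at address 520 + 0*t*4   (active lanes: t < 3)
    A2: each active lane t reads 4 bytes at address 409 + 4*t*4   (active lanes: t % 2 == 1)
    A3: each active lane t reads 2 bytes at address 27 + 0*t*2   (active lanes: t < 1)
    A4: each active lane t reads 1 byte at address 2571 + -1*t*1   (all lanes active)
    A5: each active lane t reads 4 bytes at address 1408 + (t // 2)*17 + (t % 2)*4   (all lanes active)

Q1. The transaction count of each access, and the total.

A1: 1 transaction
A2: 2 transactions
A3: 1 transaction
A4: 1 transaction
A5: 1 transaction

Answer: 1,2,1,1,1; total 6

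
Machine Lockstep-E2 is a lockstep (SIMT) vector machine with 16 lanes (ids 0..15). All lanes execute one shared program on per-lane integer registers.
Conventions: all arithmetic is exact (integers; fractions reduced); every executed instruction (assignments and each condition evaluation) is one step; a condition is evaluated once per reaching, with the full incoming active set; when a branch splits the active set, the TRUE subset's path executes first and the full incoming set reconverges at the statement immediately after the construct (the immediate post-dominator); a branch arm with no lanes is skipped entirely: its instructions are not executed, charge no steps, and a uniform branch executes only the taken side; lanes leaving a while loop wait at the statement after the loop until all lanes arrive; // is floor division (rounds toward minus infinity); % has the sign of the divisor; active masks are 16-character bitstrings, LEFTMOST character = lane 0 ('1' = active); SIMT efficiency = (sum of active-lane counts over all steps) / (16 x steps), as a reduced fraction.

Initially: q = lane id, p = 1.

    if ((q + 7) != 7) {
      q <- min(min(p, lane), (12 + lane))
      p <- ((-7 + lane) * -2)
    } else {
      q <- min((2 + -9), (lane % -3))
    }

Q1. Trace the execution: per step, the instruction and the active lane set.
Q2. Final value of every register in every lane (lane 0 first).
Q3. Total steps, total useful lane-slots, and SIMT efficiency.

step 0: eval ((q + 7) != 7)          1111111111111111
step 1: q <- min(min(p, lane), (12 + lane)) 0111111111111111
step 2: p <- ((-7 + lane) * -2)      0111111111111111
step 3: q <- min((2 + -9), (lane % -3)) 1000000000000000

Answer: 4 steps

q: -7,1,1,1,1,1,1,1,1,1,1,1,1,1,1,1
p: 1,12,10,8,6,4,2,0,-2,-4,-6,-8,-10,-12,-14,-16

steps = 4; useful = 47; efficiency = 47/64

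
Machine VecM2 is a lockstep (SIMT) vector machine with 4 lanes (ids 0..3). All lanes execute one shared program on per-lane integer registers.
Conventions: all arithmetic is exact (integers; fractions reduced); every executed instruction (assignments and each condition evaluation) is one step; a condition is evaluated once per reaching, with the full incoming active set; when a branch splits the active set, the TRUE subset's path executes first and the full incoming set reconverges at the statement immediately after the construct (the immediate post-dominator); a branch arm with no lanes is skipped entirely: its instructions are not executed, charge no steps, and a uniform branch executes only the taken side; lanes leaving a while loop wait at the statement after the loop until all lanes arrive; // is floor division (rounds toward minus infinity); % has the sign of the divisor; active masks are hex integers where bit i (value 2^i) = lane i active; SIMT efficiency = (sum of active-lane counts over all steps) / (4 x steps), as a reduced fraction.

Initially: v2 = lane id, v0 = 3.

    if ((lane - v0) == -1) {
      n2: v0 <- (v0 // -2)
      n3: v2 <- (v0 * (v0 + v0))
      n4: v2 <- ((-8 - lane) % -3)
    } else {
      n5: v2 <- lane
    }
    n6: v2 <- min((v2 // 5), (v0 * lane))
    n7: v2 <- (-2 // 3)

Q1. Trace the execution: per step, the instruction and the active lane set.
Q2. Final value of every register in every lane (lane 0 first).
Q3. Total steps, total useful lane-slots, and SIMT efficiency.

step 0: eval ((lane - v0) == -1)     0xf
step 1: v0 <- (v0 // -2)             0x4
step 2: v2 <- (v0 * (v0 + v0))       0x4
step 3: v2 <- ((-8 - lane) % -3)     0x4
step 4: v2 <- lane                   0xb
step 5: v2 <- min((v2 // 5), (v0 * lane)) 0xf
step 6: v2 <- (-2 // 3)              0xf

Answer: 7 steps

v2: -1,-1,-1,-1
v0: 3,3,-2,3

steps = 7; useful = 18; efficiency = 18/28 = 9/14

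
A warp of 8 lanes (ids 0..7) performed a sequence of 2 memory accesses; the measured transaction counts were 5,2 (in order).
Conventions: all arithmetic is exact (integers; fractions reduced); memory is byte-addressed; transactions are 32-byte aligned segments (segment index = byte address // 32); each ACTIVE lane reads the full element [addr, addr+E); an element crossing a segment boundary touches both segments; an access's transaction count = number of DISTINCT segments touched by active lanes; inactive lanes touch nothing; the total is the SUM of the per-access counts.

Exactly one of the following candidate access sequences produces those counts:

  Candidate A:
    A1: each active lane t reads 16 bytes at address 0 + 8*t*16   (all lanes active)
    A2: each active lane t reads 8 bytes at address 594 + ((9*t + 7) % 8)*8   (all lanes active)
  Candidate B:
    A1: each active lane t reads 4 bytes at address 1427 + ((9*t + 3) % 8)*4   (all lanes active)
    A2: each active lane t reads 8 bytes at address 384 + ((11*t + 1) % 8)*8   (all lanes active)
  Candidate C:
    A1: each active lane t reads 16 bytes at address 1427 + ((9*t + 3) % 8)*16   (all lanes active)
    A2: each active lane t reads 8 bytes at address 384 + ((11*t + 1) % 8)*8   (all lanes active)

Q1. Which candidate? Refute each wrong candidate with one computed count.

A: A1 gives 8 transactions, not 5
B: A1 gives 2 transactions, not 5
C: all counts match (5,2)

Answer: C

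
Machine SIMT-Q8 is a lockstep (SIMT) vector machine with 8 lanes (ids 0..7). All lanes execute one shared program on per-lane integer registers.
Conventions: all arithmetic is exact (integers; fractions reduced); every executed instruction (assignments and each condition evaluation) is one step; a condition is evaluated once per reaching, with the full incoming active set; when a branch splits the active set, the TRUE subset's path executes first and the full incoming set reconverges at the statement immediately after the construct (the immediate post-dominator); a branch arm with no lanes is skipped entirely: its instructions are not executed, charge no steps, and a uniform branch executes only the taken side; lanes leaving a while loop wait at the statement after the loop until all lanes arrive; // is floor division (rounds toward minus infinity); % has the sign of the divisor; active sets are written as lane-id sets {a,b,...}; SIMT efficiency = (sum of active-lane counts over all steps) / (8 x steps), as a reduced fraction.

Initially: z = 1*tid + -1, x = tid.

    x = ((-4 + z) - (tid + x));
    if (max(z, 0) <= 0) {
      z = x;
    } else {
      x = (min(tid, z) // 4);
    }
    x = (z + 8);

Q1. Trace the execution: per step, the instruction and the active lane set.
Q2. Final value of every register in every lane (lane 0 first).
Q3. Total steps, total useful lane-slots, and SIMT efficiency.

step 0: x <- ((-4 + z) - (tid + x))  {0,1,2,3,4,5,6,7}
step 1: eval (max(z, 0) <= 0)        {0,1,2,3,4,5,6,7}
step 2: z <- x                       {0,1}
step 3: x <- (min(tid, z) // 4)      {2,3,4,5,6,7}
step 4: x <- (z + 8)                 {0,1,2,3,4,5,6,7}

Answer: 5 steps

z: -5,-6,1,2,3,4,5,6
x: 3,2,9,10,11,12,13,14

steps = 5; useful = 32; efficiency = 32/40 = 4/5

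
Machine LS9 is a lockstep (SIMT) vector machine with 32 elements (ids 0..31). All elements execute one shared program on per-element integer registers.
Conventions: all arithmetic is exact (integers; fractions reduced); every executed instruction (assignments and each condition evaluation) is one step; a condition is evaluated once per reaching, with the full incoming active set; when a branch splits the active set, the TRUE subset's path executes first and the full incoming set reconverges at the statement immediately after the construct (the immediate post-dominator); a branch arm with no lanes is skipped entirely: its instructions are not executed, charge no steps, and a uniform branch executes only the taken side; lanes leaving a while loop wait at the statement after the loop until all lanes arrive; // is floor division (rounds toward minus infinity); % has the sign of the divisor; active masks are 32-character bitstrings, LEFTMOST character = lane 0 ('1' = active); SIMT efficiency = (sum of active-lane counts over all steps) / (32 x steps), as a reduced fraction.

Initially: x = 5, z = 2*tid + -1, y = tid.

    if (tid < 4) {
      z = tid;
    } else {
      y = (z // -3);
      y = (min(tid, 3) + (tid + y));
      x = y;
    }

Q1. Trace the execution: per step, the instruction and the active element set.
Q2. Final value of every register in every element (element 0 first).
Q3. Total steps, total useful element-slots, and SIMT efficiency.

step 0: eval (tid < 4)               11111111111111111111111111111111
step 1: z <- tid                     11110000000000000000000000000000
step 2: y <- (z // -3)               00001111111111111111111111111111
step 3: y <- (min(tid, 3) + (tid + y)) 00001111111111111111111111111111
step 4: x <- y                       00001111111111111111111111111111

Answer: 5 steps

x: 5,5,5,5,4,5,5,5,6,6,6,7,7,7,8,8,8,9,9,9,10,10,10,11,11,11,12,12,12,13,13,13
z: 0,1,2,3,7,9,11,13,15,17,19,21,23,25,27,29,31,33,35,37,39,41,43,45,47,49,51,53,55,57,59,61
y: 0,1,2,3,4,5,5,5,6,6,6,7,7,7,8,8,8,9,9,9,10,10,10,11,11,11,12,12,12,13,13,13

steps = 5; useful = 120; efficiency = 120/160 = 3/4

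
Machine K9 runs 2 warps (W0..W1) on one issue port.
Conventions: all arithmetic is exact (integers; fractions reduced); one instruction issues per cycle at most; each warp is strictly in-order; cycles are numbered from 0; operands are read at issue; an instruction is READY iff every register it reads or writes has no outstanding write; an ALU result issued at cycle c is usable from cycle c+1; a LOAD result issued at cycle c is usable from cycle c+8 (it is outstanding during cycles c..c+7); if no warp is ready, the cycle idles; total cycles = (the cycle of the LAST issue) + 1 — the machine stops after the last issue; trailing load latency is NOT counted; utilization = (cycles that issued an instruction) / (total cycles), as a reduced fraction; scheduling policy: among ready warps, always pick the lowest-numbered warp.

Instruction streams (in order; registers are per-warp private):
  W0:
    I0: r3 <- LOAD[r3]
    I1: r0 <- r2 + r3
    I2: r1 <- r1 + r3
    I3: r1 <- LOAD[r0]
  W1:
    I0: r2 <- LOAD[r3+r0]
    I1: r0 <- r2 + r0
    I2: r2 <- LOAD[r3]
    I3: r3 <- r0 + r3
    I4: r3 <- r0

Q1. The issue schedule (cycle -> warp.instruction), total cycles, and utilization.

cycle 0: W0.I0
cycle 1: W1.I0
cycle 2: idle
cycle 3: idle
cycle 4: idle
cycle 5: idle
cycle 6: idle
cycle 7: idle
cycle 8: W0.I1
cycle 9: W0.I2
cycle 10: W0.I3
cycle 11: W1.I1
cycle 12: W1.I2
cycle 13: W1.I3
cycle 14: W1.I4

Answer: 15 cycles, utilization 3/5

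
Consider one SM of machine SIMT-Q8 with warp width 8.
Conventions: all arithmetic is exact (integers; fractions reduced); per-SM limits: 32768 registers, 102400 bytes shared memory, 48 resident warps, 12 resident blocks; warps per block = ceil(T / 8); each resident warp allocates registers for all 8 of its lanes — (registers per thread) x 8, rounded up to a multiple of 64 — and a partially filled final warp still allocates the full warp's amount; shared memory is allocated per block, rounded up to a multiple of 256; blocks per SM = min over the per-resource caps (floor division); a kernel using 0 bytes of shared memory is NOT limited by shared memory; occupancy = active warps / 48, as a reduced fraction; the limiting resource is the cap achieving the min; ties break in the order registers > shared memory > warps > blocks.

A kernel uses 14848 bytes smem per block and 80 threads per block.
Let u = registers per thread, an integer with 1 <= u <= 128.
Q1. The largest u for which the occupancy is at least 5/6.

Answer: u = 96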